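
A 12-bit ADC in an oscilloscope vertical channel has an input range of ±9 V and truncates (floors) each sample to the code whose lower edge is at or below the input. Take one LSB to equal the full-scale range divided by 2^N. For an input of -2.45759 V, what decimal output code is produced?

The full-scale span is 9 − (-9) = 18 V. LSB = 18 V / 2^12 ≈ 4.395 mV.
code = ⌊(V_in − V_min)/LSB⌋ = ⌊(V_in − V_min) × 2^12 / range⌋
     = ⌊(-2.45759 − (-9)) × 4096 / 18⌋ = ⌊6.54241 × 4096/18⌋
     = ⌊1488.762⌋ = 1488.

1488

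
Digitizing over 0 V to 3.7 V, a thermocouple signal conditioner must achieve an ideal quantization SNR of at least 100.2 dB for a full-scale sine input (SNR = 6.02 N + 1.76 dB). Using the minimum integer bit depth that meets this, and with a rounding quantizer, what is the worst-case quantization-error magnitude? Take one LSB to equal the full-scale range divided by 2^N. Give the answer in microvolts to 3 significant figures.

Span = 3.7 V.
Required N = ⌈(100.2 − 1.76)/6.02⌉ = ⌈16.352⌉ = 17.
LSB = 3.7 V / 2^17 = 28.229 µV.
Max error for round-to-nearest is LSB/2 = 14.1 µV.

14.1 µV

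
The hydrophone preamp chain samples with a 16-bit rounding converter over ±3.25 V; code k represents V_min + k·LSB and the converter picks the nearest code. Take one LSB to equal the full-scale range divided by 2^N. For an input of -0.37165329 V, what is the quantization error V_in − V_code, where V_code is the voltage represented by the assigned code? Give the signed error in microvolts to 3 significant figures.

−17.9 µV

The full-scale span is 3.25 − (-3.25) = 6.5 V. LSB = 6.5 V / 2^16 ≈ 99.18 µV.
Position in LSBs: (-0.37165329 − (-3.25)) × 65536/6.5 = 29020.8200; rounding gives k = 29021.
V_code = -3.25 + (29021/65536) × 6.5 = -0.37163543701 V.
Error = V_in − V_code = -0.37165329 − (-0.37163543701) = −17.9 µV.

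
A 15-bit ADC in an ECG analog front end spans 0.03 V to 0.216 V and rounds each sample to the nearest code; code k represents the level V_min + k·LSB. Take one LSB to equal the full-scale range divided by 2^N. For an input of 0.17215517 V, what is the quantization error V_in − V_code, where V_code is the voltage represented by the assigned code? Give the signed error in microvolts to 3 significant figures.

Span: 0.216 V − (0.03 V) = 0.186 V. LSB = 0.186 V / 2^15 ≈ 5.676 µV.
(V_in − V_min)/LSB = (0.17215517 − (0.03)) × 32768/0.186 = 25043.7667 → nearest code k = 25044.
Reconstructed level: 0.03 + 25044 × 0.186/32768 V = 0.17215649414 V.
V_in − V_code = 0.17215517 − (0.17215649414) = −1.32 µV.

−1.32 µV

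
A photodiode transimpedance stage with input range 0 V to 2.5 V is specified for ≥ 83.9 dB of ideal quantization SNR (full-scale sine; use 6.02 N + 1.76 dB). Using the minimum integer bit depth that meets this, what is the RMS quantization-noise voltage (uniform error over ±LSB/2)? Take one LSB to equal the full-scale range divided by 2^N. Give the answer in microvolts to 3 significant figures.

44.0 µV

Full-scale range = 2.5 V.
Required N = ⌈(83.9 − 1.76)/6.02⌉ = ⌈13.645⌉ = 14.
One LSB is 2.5 V / 16384 = 152.59 µV.
σ_q = LSB/√12 = 152.59 µV/3.4641 = 44.0 µV.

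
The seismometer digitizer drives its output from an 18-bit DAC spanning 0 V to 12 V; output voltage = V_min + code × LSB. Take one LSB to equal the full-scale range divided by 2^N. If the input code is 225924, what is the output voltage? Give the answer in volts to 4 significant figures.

10.34 V

Span = 12 V. LSB = 12 V / 2^18.
Output = V_min + (225924/262144) × range = 0 + 0.861832 × 12 V
      = 0 + 10.3420 = 10.3420 V.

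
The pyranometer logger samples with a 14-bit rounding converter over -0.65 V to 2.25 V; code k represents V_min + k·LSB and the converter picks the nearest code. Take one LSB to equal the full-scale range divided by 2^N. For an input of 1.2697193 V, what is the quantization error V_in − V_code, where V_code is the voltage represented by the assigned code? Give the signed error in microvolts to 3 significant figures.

Span: 2.25 V − (-0.65 V) = 2.9 V. LSB = 2.9 V / 2^14 ≈ 177.0 µV.
(1.2697193 − (-0.65)) / LSB = 1.9197193 × 16384/2.9 = 10845.7521. Nearest integer: k = 10846.
V_code = -0.65 + (10846/16384) × 2.9 = 1.2697631836 V.
Error = V_in − V_code = 1.2697193 − (1.2697631836) = −43.9 µV.

−43.9 µV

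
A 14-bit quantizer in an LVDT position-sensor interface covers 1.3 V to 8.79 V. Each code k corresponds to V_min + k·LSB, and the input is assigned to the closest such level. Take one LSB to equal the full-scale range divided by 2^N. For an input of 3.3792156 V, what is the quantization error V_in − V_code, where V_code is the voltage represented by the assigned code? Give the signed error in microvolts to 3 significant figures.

+82.3 µV

Span: 8.79 V − (1.3 V) = 7.49 V. LSB = 7.49 V / 2^14 ≈ 457.2 µV.
Position in LSBs: (3.3792156 − (1.3)) × 16384/7.49 = 4548.1800; rounding gives k = 4548.
V_code = 1.3 + (4548/16384) × 7.49 = 3.3791333008 V.
V_in − V_code = 3.3792156 − (3.3791333008) = +82.3 µV.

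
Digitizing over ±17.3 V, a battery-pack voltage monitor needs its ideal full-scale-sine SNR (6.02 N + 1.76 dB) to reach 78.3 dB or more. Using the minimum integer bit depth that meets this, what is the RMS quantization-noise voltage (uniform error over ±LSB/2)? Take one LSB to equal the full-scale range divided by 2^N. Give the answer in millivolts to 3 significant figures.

Span: 17.3 V − (-17.3 V) = 34.6 V.
Required N = ⌈(78.3 − 1.76)/6.02⌉ = ⌈12.714⌉ = 13.
Step size = 34.6/8192 V = 4.2236 mV.
V_rms = LSB/√12 = 1.22 mV.

1.22 mV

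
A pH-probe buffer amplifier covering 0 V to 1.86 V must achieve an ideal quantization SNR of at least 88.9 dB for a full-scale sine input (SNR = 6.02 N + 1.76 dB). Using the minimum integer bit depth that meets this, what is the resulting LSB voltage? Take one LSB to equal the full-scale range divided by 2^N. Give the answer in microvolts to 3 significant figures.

56.8 µV

Full-scale range = 1.86 V.
Solving 6.02 N ≥ 88.9 − 1.76: N ≥ 14.475. Round up → N = 15.
Step size = 1.86/32768 V = 56.8 µV.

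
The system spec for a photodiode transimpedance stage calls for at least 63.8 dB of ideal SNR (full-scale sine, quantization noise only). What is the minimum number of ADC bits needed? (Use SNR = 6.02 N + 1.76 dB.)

Required N = ⌈(63.8 − 1.76)/6.02⌉ = ⌈10.306⌉ = 11.

11 bits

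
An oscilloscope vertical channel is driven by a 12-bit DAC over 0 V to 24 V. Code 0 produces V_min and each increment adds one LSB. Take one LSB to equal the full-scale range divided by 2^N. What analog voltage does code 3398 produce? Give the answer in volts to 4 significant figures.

Full-scale range = 24 V. LSB = 24 V / 2^12.
Output = V_min + (3398/4096) × range = 0 + 0.829590 × 24 V
      = 0 + 19.9102 = 19.9102 V.

19.91 V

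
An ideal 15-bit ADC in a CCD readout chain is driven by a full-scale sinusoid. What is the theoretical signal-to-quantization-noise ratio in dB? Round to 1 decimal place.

For an ideal N-bit converter with full-scale sine input, SNR = 6.02 N + 1.76 dB. SNR = 6.02 × 15 + 1.76 = 90.30 + 1.76 = 92.06 dB.

92.1 dB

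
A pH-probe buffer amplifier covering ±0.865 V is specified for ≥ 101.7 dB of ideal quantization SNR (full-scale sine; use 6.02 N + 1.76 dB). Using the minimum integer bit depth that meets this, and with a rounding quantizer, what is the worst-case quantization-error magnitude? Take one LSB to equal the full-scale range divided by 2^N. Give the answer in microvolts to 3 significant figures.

6.60 µV

Full-scale range = 0.865 V − (-0.865 V) = 1.73 V.
Solving 6.02 N ≥ 101.7 − 1.76: N ≥ 16.601. Round up → N = 17.
LSB = 1.73 V / 2^17 = 13.199 µV.
Half an LSB is 6.60 µV.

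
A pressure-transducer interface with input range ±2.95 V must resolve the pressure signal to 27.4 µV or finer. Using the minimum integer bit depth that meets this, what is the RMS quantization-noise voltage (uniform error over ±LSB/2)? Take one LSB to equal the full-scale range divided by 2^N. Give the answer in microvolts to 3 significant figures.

Full-scale range = 2.95 V − (-2.95 V) = 5.9 V.
Need 2^N ≥ 5.9 V / 27.4 µV = 215300 → N_min = 18.
One LSB is 5.9 V / 262144 = 22.507 µV.
RMS noise = LSB/√12 = 6.50 µV.

6.50 µV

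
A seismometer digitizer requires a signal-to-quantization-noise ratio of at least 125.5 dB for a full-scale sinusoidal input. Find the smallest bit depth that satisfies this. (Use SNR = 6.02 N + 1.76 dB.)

21 bits

Required N = ⌈(125.5 − 1.76)/6.02⌉ = ⌈20.555⌉ = 21.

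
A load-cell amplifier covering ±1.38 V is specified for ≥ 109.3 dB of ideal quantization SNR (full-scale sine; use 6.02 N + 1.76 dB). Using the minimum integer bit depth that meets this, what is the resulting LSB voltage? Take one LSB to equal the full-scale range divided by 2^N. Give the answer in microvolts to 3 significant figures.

10.5 µV

The full-scale span is 1.38 − (-1.38) = 2.76 V.
N ≥ (109.3 − 1.76)/6.02 = 17.864 → N_min = 18.
LSB = 2.76 V ÷ 2^18 = 2.76/262144 V = 10.5 µV.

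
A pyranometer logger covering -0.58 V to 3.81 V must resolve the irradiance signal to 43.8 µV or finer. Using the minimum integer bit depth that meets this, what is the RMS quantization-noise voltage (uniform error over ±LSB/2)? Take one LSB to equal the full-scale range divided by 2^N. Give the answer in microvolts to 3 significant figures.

9.67 µV

Span: 3.81 V − (-0.58 V) = 4.39 V.
Required number of levels: 4.39/43.8 µV = 100230; smallest N with 2^N ≥ that is 17.
LSB = 4.39 V ÷ 2^17 = 4.39/131072 V = 33.493 µV.
RMS noise = LSB/√12 = 9.67 µV.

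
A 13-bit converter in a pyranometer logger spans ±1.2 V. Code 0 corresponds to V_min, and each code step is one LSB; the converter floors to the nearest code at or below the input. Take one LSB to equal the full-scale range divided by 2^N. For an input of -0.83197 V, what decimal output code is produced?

Range = 1.2 − (-1.2) = 2.4 V. LSB = 2.4 V / 2^13 ≈ 293.0 µV.
code = ⌊(V_in − V_min)/LSB⌋ = ⌊(V_in − V_min) × 2^13 / range⌋
     = ⌊(-0.83197 − (-1.2)) × 8192 / 2.4⌋ = ⌊0.36803 × 8192/2.4⌋
     = ⌊1256.209⌋ = 1256.

1256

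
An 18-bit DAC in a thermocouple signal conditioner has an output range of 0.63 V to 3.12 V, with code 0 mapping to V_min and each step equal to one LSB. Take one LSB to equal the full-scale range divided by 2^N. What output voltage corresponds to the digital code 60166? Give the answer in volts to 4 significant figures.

1.201 V

Span: 3.12 V − (0.63 V) = 2.49 V. LSB = 2.49 V / 2^18.
V_out = 0.63 + 60166 × (2.49/262144) V
      = 0.63 + 0.571493 = 1.20149 V.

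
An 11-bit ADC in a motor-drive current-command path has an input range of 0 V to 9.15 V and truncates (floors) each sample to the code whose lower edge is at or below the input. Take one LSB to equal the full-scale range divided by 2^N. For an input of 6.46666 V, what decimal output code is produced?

Full-scale range = 9.15 V. LSB = 9.15 V / 2^11 ≈ 4.468 mV.
code = ⌊(V_in − V_min)/LSB⌋ = ⌊(V_in − V_min) × 2^11 / range⌋
     = ⌊(6.46666 − (0)) × 2048 / 9.15⌋ = ⌊6.46666 × 2048/9.15⌋
     = ⌊1447.401⌋ = 1447.

1447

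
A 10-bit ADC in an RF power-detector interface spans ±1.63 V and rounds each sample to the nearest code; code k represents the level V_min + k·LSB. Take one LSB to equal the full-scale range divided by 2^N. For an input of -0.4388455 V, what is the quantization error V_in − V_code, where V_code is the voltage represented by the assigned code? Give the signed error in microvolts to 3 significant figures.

Full-scale range = 1.63 V − (-1.63 V) = 3.26 V. LSB = 3.26 V / 2^10 ≈ 3.184 mV.
Position in LSBs: (-0.4388455 − (-1.63)) × 1024/3.26 = 374.1541; rounding gives k = 374.
V_code = V_min + k × range/2^10 = -1.63 + 374 × 3.26/1024 = -0.4393359375 V.
e = -0.4388455 − (-0.4393359375) = +490 µV.

+490 µV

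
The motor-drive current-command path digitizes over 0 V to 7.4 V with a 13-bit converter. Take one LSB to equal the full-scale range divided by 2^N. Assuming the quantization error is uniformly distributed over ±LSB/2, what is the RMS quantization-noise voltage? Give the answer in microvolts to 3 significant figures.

261 µV

Full-scale range = 7.4 V.
Step size = 7.4/8192 V = 0.90332 mV.
V_rms = LSB/√12 = 0.90332 mV / √12 = 261 µV.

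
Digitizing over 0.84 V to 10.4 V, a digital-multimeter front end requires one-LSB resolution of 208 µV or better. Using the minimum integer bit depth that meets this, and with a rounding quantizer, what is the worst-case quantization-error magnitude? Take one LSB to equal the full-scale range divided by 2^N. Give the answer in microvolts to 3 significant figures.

Range = 10.4 − (0.84) = 9.56 V.
Need 2^N ≥ 9.56 V / 208 µV = 45960 → N_min = 16.
Step size = 9.56/65536 V = 145.87 µV.
|e|_max = LSB/2 = 72.9 µV.

72.9 µV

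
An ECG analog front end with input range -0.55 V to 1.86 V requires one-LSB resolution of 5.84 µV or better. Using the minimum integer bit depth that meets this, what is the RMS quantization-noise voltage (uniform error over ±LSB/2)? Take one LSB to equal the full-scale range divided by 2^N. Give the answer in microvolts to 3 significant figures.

1.33 µV

Span: 1.86 V − (-0.55 V) = 2.41 V.
Required number of levels: 2.41/5.84 µV = 412670; smallest N with 2^N ≥ that is 19.
LSB = 2.41 V ÷ 2^19 = 2.41/524288 V = 4.5967 µV.
σ_q = LSB/√12 = 4.5967 µV/3.4641 = 1.33 µV.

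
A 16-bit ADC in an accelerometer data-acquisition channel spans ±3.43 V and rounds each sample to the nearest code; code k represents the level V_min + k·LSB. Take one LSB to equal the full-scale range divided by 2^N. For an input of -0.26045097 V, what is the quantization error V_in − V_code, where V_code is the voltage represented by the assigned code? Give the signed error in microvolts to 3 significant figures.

The full-scale span is 3.43 − (-3.43) = 6.86 V. LSB = 6.86 V / 2^16 ≈ 104.7 µV.
Position in LSBs: (-0.26045097 − (-3.43)) × 65536/6.86 = 30279.8200; rounding gives k = 30280.
Reconstructed level: -3.43 + 30280 × 6.86/65536 V = -0.26043212891 V.
V_in − V_code = -0.26045097 − (-0.26043212891) = −18.8 µV.

−18.8 µV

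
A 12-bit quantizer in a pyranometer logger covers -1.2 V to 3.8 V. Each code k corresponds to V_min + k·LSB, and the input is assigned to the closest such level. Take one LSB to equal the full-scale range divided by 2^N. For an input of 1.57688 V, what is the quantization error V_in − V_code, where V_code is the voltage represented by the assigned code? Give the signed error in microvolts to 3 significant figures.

Full-scale range = 3.8 V − (-1.2 V) = 5 V. LSB = 5 V / 2^12 ≈ 1.221 mV.
Position in LSBs: (1.57688 − (-1.2)) × 4096/5 = 2274.8201; rounding gives k = 2275.
V_code = V_min + k × range/2^12 = -1.2 + 2275 × 5/4096 = 1.577099609 V.
V_in − V_code = 1.57688 − (1.577099609) = −220 µV.

−220 µV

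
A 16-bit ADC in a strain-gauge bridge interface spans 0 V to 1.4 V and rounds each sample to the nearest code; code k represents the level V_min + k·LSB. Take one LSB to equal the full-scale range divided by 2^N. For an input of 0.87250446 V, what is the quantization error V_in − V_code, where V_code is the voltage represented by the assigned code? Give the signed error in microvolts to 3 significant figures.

+3.85 µV

Full-scale range = 1.4 V. LSB = 1.4 V / 2^16 ≈ 21.36 µV.
(0.87250446 − (0)) / LSB = 0.87250446 × 65536/1.4 = 40843.1802. Nearest integer: k = 40843.
V_code = V_min + k × range/2^16 = 0 + 40843 × 1.4/65536 = 0.87250061035 V.
V_in − V_code = 0.87250446 − (0.87250061035) = +3.85 µV.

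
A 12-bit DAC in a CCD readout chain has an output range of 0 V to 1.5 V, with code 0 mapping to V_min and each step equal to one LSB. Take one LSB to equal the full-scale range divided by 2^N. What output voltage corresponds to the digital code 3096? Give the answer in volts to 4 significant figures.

1.134 V

Range is 1.5 V. LSB = 1.5 V / 2^12.
Output = V_min + (3096/4096) × range = 0 + 0.755859 × 1.5 V
      = 0 V + 1.13379 V = 1.13379 V.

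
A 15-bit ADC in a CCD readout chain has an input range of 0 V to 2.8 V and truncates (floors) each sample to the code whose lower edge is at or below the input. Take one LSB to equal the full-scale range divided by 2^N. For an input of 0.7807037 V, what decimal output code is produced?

9136

Full-scale range = 2.8 V. LSB = 2.8 V / 2^15 ≈ 85.45 µV.
(V_in − V_min) × 2^15/range = (0.7807037 − (0)) × 32768/2.8 = 9136.464.
Floor → code = 9136.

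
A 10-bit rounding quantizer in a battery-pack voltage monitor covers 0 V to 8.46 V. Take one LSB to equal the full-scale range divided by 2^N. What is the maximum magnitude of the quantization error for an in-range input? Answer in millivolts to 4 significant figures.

4.131 mV

V_FS = 8.46 V.
Step size = 8.46/1024 V = 8.26172 mV.
Worst-case error for round-to-nearest is half an LSB: 4.131 mV.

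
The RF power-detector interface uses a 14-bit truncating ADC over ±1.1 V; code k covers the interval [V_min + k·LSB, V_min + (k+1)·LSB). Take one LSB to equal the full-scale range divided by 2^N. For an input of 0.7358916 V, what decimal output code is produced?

Full-scale range = 1.1 V − (-1.1 V) = 2.2 V. LSB = 2.2 V / 2^14 ≈ 134.3 µV.
(V_in − V_min) × 2^14/range = (0.7358916 − (-1.1)) × 16384/2.2 = 13672.385.
Floor → code = 13672.

13672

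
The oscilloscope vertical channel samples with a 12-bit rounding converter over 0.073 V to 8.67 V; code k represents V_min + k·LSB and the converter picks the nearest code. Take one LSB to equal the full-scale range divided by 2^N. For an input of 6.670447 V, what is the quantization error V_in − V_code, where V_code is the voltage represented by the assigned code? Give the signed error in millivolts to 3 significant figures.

Full-scale range = 8.67 V − (0.073 V) = 8.597 V. LSB = 8.597 V / 2^12 ≈ 2.099 mV.
(V_in − V_min)/LSB = (6.670447 − (0.073)) × 4096/8.597 = 3143.3224 → nearest code k = 3143.
V_code = 0.073 + (3143/4096) × 8.597 = 6.669770264 V.
Error = V_in − V_code = 6.670447 − (6.669770264) = +0.677 mV.

+0.677 mV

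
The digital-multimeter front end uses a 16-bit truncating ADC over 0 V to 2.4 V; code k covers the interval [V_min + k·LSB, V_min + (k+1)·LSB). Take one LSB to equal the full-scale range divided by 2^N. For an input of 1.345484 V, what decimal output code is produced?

36740

V_FS = 2.4 V. LSB = 2.4 V / 2^16 ≈ 36.62 µV.
code = ⌊(V_in − V_min)/LSB⌋ = ⌊(V_in − V_min) × 2^16 / range⌋
     = ⌊(1.345484 − (0)) × 65536 / 2.4⌋ = ⌊1.345484 × 65536/2.4⌋
     = ⌊36740.683⌋ = 36740.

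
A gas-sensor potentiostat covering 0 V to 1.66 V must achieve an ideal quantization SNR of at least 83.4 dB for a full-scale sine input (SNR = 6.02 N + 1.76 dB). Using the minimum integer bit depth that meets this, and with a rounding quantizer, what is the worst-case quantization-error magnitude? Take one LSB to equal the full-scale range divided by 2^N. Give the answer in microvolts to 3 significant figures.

50.7 µV

V_FS = 1.66 V.
N ≥ (83.4 − 1.76)/6.02 = 13.561 → N_min = 14.
LSB = 1.66 V ÷ 2^14 = 1.66/16384 V = 101.32 µV.
|e|_max = LSB/2 = 50.7 µV.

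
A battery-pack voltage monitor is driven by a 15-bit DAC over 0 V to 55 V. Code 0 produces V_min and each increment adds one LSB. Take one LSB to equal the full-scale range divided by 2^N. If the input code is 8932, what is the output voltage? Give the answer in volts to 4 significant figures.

V_FS = 55 V. LSB = 55 V / 2^15.
V_out = 0 + 8932 × (55/32768) V
      = 0 + 14.9921 = 14.9921 V.

14.99 V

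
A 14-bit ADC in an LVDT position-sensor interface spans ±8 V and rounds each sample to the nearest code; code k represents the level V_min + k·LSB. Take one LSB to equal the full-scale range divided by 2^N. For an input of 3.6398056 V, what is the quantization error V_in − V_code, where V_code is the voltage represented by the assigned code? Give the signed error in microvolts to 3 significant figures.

+157 µV

Span: 8 V − (-8 V) = 16 V. LSB = 16 V / 2^14 ≈ 0.9766 mV.
Position in LSBs: (3.6398056 − (-8)) × 16384/16 = 11919.1609; rounding gives k = 11919.
Reconstructed level: -8 + 11919 × 16/16384 V = 3.6396484375 V.
Error = V_in − V_code = 3.6398056 − (3.6396484375) = +157 µV.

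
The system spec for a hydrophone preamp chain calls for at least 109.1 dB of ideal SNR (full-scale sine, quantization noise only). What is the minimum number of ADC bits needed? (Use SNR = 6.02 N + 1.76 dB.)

18 bits

6.02 N + 1.76 ≥ 109.1 gives N ≥ 17.831, so the minimum integer is 18.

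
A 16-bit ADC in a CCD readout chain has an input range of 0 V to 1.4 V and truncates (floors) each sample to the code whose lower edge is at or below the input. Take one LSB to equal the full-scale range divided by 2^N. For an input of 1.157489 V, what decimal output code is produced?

Range is 1.4 V. LSB = 1.4 V / 2^16 ≈ 21.36 µV.
(V_in − V_min) × 2^16/range = (1.157489 − (0)) × 65536/1.4 = 54183.714.
Floor → code = 54183.

54183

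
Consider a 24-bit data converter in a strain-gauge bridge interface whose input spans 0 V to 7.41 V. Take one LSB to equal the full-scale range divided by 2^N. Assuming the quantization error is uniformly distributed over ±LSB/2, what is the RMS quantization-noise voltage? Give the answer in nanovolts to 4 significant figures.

127.5 nV

V_FS = 7.41 V.
LSB = 7.41 V / 2^24 = 441.670 nV.
RMS of a uniform error over width LSB is LSB/√12 = 127.5 nV.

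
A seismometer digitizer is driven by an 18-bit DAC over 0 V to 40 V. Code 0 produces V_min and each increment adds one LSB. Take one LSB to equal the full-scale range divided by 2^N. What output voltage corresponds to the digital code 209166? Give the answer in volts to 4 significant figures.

Full-scale range = 40 V. LSB = 40 V / 2^18.
V_out = V_min + code × LSB = 0 V + 209166 × 40 V / 262144
      = 0 V + 31.9162 V = 31.9162 V.

31.92 V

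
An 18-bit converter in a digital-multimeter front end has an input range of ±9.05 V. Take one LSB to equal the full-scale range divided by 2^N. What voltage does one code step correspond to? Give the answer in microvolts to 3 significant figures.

Full-scale range = 9.05 V − (-9.05 V) = 18.1 V.
There are 2^18 = 262144 steps.
LSB = 18.1 V / 2^18 = 69.0 µV.

69.0 µV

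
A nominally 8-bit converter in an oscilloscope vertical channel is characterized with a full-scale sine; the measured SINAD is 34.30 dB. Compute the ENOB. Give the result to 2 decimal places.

5.41 bits

(34.30 − 1.76) / 6.02 = 32.54/6.02 = 5.4053 effective bits.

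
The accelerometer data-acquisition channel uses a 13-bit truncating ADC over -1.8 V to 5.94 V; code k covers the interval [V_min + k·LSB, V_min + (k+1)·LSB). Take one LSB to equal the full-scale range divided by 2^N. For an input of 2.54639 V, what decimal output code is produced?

4600

Full-scale range = 5.94 V − (-1.8 V) = 7.74 V. LSB = 7.74 V / 2^13 ≈ 0.9448 mV.
(V_in − V_min) × 2^13/range = (2.54639 − (-1.8)) × 8192/7.74 = 4600.210.
Floor → code = 4600.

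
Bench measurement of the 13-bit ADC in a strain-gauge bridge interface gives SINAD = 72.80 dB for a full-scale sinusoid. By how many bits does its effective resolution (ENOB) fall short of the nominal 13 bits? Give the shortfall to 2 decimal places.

N_eff = (72.80 − 1.76)/6.02 = 11.8007 bits.
Lost resolution: 13 − 11.8007 = 1.1993 bits.

1.20 bits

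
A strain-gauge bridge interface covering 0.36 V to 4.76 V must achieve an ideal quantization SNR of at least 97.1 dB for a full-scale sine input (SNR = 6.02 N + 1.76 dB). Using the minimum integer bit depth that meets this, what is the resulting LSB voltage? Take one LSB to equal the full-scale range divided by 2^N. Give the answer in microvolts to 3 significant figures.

67.1 µV

Full-scale range = 4.76 V − (0.36 V) = 4.4 V.
Required N = ⌈(97.1 − 1.76)/6.02⌉ = ⌈15.837⌉ = 16.
Step size = 4.4/65536 V = 67.1 µV.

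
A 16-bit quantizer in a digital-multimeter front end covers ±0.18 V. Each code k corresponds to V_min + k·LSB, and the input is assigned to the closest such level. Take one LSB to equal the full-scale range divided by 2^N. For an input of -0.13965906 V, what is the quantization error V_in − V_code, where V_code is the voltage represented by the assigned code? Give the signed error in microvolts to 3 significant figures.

Span: 0.18 V − (-0.18 V) = 0.36 V. LSB = 0.36 V / 2^16 ≈ 5.493 µV.
Position in LSBs: (-0.13965906 − (-0.18)) × 65536/0.36 = 7343.8440; rounding gives k = 7344.
Reconstructed level: -0.18 + 7344 × 0.36/65536 V = -0.13965820313 V.
V_in − V_code = -0.13965906 − (-0.13965820313) = −0.857 µV.

−0.857 µV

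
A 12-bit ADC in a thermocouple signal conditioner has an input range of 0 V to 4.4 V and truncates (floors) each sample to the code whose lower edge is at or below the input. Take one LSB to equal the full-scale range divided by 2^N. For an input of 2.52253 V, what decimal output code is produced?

2348

Range is 4.4 V. LSB = 4.4 V / 2^12 ≈ 1.074 mV.
(V_in − V_min) × 2^12/range = (2.52253 − (0)) × 4096/4.4 = 2348.246.
Floor → code = 2348.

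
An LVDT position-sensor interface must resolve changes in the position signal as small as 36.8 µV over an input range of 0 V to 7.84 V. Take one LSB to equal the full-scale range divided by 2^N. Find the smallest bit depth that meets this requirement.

Span = 7.84 V.
Need 2^N ≥ 7.84 V / 36.8 µV = 213000 → N_min = 18.

18 bits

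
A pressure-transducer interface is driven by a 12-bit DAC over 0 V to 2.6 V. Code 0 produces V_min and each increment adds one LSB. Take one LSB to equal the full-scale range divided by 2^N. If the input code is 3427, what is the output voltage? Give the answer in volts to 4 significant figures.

2.175 V

Range is 2.6 V. LSB = 2.6 V / 2^12.
Output = V_min + (3427/4096) × range = 0 + 0.836670 × 2.6 V
      = 0 V + 2.17534 V = 2.17534 V.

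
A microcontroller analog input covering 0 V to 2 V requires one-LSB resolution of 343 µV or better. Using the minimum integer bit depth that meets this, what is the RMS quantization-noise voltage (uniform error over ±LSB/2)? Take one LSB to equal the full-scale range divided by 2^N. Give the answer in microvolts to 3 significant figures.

Full-scale range = 2 V.
Required number of levels: 2/343 µV = 5830.9; smallest N with 2^N ≥ that is 13.
LSB = 2 V / 2^13 = 244.14 µV.
V_rms = LSB/√12 = 70.5 µV.

70.5 µV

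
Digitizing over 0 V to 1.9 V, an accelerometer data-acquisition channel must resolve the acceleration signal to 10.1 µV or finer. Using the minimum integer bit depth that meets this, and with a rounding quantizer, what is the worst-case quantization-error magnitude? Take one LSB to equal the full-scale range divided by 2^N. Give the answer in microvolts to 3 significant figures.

3.62 µV

Span = 1.9 V.
Required number of levels: 1.9/10.1 µV = 188120; smallest N with 2^N ≥ that is 18.
LSB = 1.9 V / 2^18 = 7.2479 µV.
|e|_max = LSB/2 = 3.62 µV.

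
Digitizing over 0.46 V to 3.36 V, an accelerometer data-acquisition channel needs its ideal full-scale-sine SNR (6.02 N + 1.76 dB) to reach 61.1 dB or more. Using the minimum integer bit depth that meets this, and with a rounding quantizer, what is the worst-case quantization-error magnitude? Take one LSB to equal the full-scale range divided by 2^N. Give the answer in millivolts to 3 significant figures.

Full-scale range = 3.36 V − (0.46 V) = 2.9 V.
Required N = ⌈(61.1 − 1.76)/6.02⌉ = ⌈9.857⌉ = 10.
One LSB is 2.9 V / 1024 = 2.8320 mV.
Half an LSB is 1.42 mV.

1.42 mV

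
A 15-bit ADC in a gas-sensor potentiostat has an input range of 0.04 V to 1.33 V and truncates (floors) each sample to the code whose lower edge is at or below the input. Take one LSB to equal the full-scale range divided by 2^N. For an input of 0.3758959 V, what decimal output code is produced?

Range = 1.33 − (0.04) = 1.29 V. LSB = 1.29 V / 2^15 ≈ 39.37 µV.
V_in − V_min = 0.3758959 − (0.04) = 0.3358959 V.
Divide by LSB: 0.3358959 × 32768/1.29 = 8532.2766.
Truncating gives code 8532.

8532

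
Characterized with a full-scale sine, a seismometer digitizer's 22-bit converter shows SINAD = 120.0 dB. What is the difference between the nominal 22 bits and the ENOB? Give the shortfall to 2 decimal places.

2.36 bits

N_eff = (120.0 − 1.76)/6.02 = 19.6412 bits.
22 − 19.6412 = 2.36 bits below nominal.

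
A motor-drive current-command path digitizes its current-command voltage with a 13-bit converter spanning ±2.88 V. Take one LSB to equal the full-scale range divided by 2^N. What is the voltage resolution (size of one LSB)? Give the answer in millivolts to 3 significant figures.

0.703 mV

The full-scale span is 2.88 − (-2.88) = 5.76 V.
Number of codes = 2^13 = 8192.
One LSB is 5.76 V / 8192 = 0.703 mV.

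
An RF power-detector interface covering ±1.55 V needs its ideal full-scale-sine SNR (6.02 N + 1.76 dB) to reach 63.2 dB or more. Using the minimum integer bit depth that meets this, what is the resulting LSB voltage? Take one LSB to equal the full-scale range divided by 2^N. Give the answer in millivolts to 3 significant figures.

1.51 mV

Full-scale range = 1.55 V − (-1.55 V) = 3.1 V.
Solving 6.02 N ≥ 63.2 − 1.76: N ≥ 10.206. Round up → N = 11.
Step size = 3.1/2048 V = 1.51 mV.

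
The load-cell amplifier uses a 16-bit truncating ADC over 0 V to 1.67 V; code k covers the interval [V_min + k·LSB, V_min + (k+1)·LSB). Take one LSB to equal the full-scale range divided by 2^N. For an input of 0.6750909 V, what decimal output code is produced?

26492

V_FS = 1.67 V. LSB = 1.67 V / 2^16 ≈ 25.48 µV.
V_in − V_min = 0.6750909 − (0) = 0.6750909 V.
Divide by LSB: 0.6750909 × 65536/1.67 = 26492.6690.
Truncating gives code 26492.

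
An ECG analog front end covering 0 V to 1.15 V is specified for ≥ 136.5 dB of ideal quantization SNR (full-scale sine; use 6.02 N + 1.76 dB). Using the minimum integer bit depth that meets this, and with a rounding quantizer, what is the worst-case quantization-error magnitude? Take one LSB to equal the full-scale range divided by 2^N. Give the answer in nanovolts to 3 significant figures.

68.5 nV

V_FS = 1.15 V.
Required N = ⌈(136.5 − 1.76)/6.02⌉ = ⌈22.382⌉ = 23.
LSB = 1.15 V ÷ 2^23 = 1.15/8388608 V = 137.09 nV.
Max error for round-to-nearest is LSB/2 = 68.5 nV.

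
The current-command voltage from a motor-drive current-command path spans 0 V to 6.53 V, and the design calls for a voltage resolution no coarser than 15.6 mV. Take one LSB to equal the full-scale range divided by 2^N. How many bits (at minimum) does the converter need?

9 bits

Span = 6.53 V.
Need 2^N ≥ 6.53 V / 15.6 mV = 418.6 → N_min = 9.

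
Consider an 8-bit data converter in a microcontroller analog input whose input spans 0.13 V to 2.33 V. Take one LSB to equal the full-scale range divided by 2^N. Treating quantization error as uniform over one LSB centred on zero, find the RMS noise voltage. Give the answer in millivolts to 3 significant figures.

Range = 2.33 − (0.13) = 2.2 V.
LSB = 2.2 V / 2^8 = 8.5938 mV.
RMS of a uniform error over width LSB is LSB/√12 = 2.48 mV.

2.48 mV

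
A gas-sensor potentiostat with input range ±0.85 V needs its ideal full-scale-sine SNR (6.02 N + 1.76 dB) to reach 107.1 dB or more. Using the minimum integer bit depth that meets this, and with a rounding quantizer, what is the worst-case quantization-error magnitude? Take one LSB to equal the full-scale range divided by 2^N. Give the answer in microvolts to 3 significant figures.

Range = 0.85 − (-0.85) = 1.7 V.
N ≥ (107.1 − 1.76)/6.02 = 17.498 → N_min = 18.
LSB = 1.7 V ÷ 2^18 = 1.7/262144 V = 6.4850 µV.
Max error for round-to-nearest is LSB/2 = 3.24 µV.

3.24 µV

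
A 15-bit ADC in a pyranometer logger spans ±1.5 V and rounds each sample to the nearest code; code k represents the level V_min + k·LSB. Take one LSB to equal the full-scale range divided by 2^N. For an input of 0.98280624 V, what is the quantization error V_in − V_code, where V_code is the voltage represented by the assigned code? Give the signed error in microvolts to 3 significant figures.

Range = 1.5 − (-1.5) = 3 V. LSB = 3 V / 2^15 ≈ 91.55 µV.
(V_in − V_min)/LSB = (0.98280624 − (-1.5)) × 32768/3 = 27118.8650 → nearest code k = 27119.
Reconstructed level: -1.5 + 27119 × 3/32768 V = 0.98281860352 V.
Error = V_in − V_code = 0.98280624 − (0.98281860352) = −12.4 µV.

−12.4 µV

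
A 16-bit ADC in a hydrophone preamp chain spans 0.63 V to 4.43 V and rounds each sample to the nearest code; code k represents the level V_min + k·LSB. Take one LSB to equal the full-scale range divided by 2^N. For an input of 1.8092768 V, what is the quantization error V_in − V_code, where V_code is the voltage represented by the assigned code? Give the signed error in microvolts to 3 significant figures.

Full-scale range = 4.43 V − (0.63 V) = 3.8 V. LSB = 3.8 V / 2^16 ≈ 57.98 µV.
(1.8092768 − (0.63)) / LSB = 1.1792768 × 65536/3.8 = 20338.1801. Nearest integer: k = 20338.
V_code = V_min + k × range/2^16 = 0.63 + 20338 × 3.8/65536 = 1.8092663574 V.
e = 1.8092768 − (1.8092663574) = +10.4 µV.

+10.4 µV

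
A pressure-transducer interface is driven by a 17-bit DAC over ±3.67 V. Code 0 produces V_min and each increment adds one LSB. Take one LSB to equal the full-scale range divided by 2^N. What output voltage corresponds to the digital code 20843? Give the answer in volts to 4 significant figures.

The full-scale span is 3.67 − (-3.67) = 7.34 V. LSB = 7.34 V / 2^17.
V_out = -3.67 + 20843 × (7.34/131072) V
      = -3.67 V + 1.16720 V = -2.50280 V.

-2.503 V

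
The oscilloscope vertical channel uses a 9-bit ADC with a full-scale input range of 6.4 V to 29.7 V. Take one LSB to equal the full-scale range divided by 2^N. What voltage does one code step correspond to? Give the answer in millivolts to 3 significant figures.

45.5 mV

Span: 29.7 V − (6.4 V) = 23.3 V.
Number of codes = 2^9 = 512.
One LSB is 23.3 V / 512 = 45.5 mV.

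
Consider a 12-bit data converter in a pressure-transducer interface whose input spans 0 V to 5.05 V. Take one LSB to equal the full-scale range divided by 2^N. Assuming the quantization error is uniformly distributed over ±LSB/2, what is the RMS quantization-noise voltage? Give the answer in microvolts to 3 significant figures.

Full-scale range = 5.05 V.
Step size = 5.05/4096 V = 1.2329 mV.
For a uniform distribution on [−LSB/2, +LSB/2], V_rms = LSB/√12 = 1.2329 mV/3.4641 = 356 µV.

356 µV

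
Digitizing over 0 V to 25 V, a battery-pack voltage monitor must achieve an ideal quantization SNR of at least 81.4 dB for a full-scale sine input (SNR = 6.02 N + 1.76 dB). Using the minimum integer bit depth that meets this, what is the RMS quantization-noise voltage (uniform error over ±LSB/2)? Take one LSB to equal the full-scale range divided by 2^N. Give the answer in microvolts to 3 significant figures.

440 µV

V_FS = 25 V.
6.02 N + 1.76 ≥ 81.4 gives N ≥ 13.229, so the minimum integer is 14.
LSB = 25 V ÷ 2^14 = 25/16384 V = 1.5259 mV.
V_rms = LSB/√12 = 440 µV.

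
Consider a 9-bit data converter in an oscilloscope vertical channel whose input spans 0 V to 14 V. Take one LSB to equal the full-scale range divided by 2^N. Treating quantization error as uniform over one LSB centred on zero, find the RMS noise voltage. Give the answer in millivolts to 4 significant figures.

Span = 14 V.
One LSB is 14 V / 512 = 27.3438 mV.
For a uniform distribution on [−LSB/2, +LSB/2], V_rms = LSB/√12 = 27.3438 mV/3.4641 = 7.893 mV.

7.893 mV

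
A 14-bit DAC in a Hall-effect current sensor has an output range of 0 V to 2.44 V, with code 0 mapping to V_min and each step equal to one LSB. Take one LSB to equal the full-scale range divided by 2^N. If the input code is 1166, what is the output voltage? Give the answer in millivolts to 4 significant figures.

Full-scale range = 2.44 V. LSB = 2.44 V / 2^14.
V_out = V_min + code × LSB = 0 V + 1166 × 2.44 V / 16384
      = 0 + 0.173647 = 0.173647 V.

173.6 mV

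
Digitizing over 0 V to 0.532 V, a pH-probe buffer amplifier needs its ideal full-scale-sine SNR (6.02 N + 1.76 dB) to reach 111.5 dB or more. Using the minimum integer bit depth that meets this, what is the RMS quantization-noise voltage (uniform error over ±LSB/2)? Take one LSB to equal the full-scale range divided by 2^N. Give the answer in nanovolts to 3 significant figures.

Full-scale range = 0.532 V.
Solving 6.02 N ≥ 111.5 − 1.76: N ≥ 18.229. Round up → N = 19.
LSB = 0.532 V ÷ 2^19 = 0.532/524288 V = 1.0147 µV.
RMS noise = LSB/√12 = 293 nV.

293 nV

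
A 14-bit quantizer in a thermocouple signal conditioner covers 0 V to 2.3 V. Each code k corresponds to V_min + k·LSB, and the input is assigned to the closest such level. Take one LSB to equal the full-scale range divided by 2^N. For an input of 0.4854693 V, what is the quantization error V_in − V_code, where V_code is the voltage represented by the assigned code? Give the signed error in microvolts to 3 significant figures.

Range is 2.3 V. LSB = 2.3 V / 2^14 ≈ 140.4 µV.
(0.4854693 − (0)) / LSB = 0.4854693 × 16384/2.3 = 3458.2300. Nearest integer: k = 3458.
V_code = V_min + k × range/2^14 = 0 + 3458 × 2.3/16384 = 0.48543701172 V.
V_in − V_code = 0.4854693 − (0.48543701172) = +32.3 µV.

+32.3 µV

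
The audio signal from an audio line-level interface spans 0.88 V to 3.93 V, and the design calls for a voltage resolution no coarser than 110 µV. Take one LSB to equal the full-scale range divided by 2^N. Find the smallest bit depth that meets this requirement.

Full-scale range = 3.93 V − (0.88 V) = 3.05 V.
3.05 V / 110 µV = 27730. Since 2^14 = 16384 and 2^15 = 32768, N = 15.

15 bits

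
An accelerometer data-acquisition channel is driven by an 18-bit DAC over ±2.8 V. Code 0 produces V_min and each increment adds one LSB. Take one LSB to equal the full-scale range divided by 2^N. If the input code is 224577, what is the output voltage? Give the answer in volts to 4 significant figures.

Range = 2.8 − (-2.8) = 5.6 V. LSB = 5.6 V / 2^18.
V_out = -2.8 + 224577 × (5.6/262144) V
      = -2.8 V + 4.79748 V = 1.99748 V.

1.997 V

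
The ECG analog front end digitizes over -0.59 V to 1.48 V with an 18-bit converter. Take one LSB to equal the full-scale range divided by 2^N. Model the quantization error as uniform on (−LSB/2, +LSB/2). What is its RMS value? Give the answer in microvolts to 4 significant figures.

2.280 µV

The full-scale span is 1.48 − (-0.59) = 2.07 V.
Step size = 2.07/262144 V = 7.89642 µV.
V_rms = LSB/√12 = 7.89642 µV / √12 = 2.280 µV.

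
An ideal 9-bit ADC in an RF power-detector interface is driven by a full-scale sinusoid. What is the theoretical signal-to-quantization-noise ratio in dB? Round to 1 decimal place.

6.02(9) + 1.76 = 54.18 + 1.76 = 55.94 dB.

55.9 dB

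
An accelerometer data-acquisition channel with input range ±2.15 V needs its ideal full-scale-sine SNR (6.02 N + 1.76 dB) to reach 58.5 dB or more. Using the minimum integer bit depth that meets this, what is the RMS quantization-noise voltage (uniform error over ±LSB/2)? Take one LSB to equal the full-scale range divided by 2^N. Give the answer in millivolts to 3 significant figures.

1.21 mV

The full-scale span is 2.15 − (-2.15) = 4.3 V.
N ≥ (58.5 − 1.76)/6.02 = 9.425 → N_min = 10.
LSB = 4.3 V / 2^10 = 4.1992 mV.
σ_q = LSB/√12 = 4.1992 mV/3.4641 = 1.21 mV.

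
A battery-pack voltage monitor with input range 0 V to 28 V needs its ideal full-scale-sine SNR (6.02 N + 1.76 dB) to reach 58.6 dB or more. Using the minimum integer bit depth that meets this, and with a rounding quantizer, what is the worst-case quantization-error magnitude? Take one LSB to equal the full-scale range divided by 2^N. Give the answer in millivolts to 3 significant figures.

V_FS = 28 V.
Solving 6.02 N ≥ 58.6 − 1.76: N ≥ 9.442. Round up → N = 10.
One LSB is 28 V / 1024 = 27.344 mV.
Max error for round-to-nearest is LSB/2 = 13.7 mV.

13.7 mV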